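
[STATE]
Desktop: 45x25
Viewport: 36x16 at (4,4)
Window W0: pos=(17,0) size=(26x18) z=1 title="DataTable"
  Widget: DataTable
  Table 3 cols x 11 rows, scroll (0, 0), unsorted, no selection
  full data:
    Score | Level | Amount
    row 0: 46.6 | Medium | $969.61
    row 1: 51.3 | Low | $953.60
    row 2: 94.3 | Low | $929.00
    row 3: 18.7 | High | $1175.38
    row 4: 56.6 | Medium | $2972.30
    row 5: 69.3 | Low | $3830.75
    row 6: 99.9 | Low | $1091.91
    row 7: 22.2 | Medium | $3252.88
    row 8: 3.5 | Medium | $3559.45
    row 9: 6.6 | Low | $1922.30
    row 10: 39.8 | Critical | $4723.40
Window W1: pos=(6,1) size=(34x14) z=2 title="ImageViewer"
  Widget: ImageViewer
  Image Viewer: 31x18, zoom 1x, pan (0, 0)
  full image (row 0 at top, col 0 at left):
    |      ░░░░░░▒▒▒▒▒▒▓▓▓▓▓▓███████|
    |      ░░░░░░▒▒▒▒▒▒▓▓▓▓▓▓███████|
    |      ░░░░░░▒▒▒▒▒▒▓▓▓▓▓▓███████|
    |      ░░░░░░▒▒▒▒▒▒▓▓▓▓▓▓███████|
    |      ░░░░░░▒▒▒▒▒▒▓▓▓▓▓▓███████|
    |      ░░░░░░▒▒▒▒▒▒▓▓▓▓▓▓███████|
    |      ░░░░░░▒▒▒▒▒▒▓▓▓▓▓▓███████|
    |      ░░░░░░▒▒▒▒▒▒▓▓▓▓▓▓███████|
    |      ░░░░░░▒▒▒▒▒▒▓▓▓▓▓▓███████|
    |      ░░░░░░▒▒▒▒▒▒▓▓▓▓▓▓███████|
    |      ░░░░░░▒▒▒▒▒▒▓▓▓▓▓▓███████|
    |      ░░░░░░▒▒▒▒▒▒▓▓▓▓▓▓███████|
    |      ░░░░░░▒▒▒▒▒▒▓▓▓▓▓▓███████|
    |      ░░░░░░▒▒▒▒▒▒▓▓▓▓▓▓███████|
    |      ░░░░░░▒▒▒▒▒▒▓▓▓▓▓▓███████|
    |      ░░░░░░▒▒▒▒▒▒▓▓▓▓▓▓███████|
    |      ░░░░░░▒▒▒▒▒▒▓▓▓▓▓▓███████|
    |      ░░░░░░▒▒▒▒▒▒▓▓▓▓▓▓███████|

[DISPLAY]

  ┃      ░░░░░░▒▒▒▒▒▒▓▓▓▓▓▓███████ ┃
  ┃      ░░░░░░▒▒▒▒▒▒▓▓▓▓▓▓███████ ┃
  ┃      ░░░░░░▒▒▒▒▒▒▓▓▓▓▓▓███████ ┃
  ┃      ░░░░░░▒▒▒▒▒▒▓▓▓▓▓▓███████ ┃
  ┃      ░░░░░░▒▒▒▒▒▒▓▓▓▓▓▓███████ ┃
  ┃      ░░░░░░▒▒▒▒▒▒▓▓▓▓▓▓███████ ┃
  ┃      ░░░░░░▒▒▒▒▒▒▓▓▓▓▓▓███████ ┃
  ┃      ░░░░░░▒▒▒▒▒▒▓▓▓▓▓▓███████ ┃
  ┃      ░░░░░░▒▒▒▒▒▒▓▓▓▓▓▓███████ ┃
  ┃      ░░░░░░▒▒▒▒▒▒▓▓▓▓▓▓███████ ┃
  ┗━━━━━━━━━━━━━━━━━━━━━━━━━━━━━━━━┛
             ┃39.8 │Critical│$4723.4
             ┃                      
             ┗━━━━━━━━━━━━━━━━━━━━━━
                                    
                                    


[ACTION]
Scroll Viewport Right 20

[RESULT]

    ░░░░░░▒▒▒▒▒▒▓▓▓▓▓▓███████ ┃─ ┃  
    ░░░░░░▒▒▒▒▒▒▓▓▓▓▓▓███████ ┃  ┃  
    ░░░░░░▒▒▒▒▒▒▓▓▓▓▓▓███████ ┃  ┃  
    ░░░░░░▒▒▒▒▒▒▓▓▓▓▓▓███████ ┃  ┃  
    ░░░░░░▒▒▒▒▒▒▓▓▓▓▓▓███████ ┃8 ┃  
    ░░░░░░▒▒▒▒▒▒▓▓▓▓▓▓███████ ┃0 ┃  
    ░░░░░░▒▒▒▒▒▒▓▓▓▓▓▓███████ ┃5 ┃  
    ░░░░░░▒▒▒▒▒▒▓▓▓▓▓▓███████ ┃1 ┃  
    ░░░░░░▒▒▒▒▒▒▓▓▓▓▓▓███████ ┃8 ┃  
    ░░░░░░▒▒▒▒▒▒▓▓▓▓▓▓███████ ┃5 ┃  
━━━━━━━━━━━━━━━━━━━━━━━━━━━━━━┛0 ┃  
        ┃39.8 │Critical│$4723.40 ┃  
        ┃                        ┃  
        ┗━━━━━━━━━━━━━━━━━━━━━━━━┛  
                                    
                                    


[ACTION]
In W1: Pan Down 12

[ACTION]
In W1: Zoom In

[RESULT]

          ░░░░░░░░░░░░▒▒▒▒▒▒▒▒┃─ ┃  
          ░░░░░░░░░░░░▒▒▒▒▒▒▒▒┃  ┃  
          ░░░░░░░░░░░░▒▒▒▒▒▒▒▒┃  ┃  
          ░░░░░░░░░░░░▒▒▒▒▒▒▒▒┃  ┃  
          ░░░░░░░░░░░░▒▒▒▒▒▒▒▒┃8 ┃  
          ░░░░░░░░░░░░▒▒▒▒▒▒▒▒┃0 ┃  
          ░░░░░░░░░░░░▒▒▒▒▒▒▒▒┃5 ┃  
          ░░░░░░░░░░░░▒▒▒▒▒▒▒▒┃1 ┃  
          ░░░░░░░░░░░░▒▒▒▒▒▒▒▒┃8 ┃  
          ░░░░░░░░░░░░▒▒▒▒▒▒▒▒┃5 ┃  
━━━━━━━━━━━━━━━━━━━━━━━━━━━━━━┛0 ┃  
        ┃39.8 │Critical│$4723.40 ┃  
        ┃                        ┃  
        ┗━━━━━━━━━━━━━━━━━━━━━━━━┛  
                                    
                                    


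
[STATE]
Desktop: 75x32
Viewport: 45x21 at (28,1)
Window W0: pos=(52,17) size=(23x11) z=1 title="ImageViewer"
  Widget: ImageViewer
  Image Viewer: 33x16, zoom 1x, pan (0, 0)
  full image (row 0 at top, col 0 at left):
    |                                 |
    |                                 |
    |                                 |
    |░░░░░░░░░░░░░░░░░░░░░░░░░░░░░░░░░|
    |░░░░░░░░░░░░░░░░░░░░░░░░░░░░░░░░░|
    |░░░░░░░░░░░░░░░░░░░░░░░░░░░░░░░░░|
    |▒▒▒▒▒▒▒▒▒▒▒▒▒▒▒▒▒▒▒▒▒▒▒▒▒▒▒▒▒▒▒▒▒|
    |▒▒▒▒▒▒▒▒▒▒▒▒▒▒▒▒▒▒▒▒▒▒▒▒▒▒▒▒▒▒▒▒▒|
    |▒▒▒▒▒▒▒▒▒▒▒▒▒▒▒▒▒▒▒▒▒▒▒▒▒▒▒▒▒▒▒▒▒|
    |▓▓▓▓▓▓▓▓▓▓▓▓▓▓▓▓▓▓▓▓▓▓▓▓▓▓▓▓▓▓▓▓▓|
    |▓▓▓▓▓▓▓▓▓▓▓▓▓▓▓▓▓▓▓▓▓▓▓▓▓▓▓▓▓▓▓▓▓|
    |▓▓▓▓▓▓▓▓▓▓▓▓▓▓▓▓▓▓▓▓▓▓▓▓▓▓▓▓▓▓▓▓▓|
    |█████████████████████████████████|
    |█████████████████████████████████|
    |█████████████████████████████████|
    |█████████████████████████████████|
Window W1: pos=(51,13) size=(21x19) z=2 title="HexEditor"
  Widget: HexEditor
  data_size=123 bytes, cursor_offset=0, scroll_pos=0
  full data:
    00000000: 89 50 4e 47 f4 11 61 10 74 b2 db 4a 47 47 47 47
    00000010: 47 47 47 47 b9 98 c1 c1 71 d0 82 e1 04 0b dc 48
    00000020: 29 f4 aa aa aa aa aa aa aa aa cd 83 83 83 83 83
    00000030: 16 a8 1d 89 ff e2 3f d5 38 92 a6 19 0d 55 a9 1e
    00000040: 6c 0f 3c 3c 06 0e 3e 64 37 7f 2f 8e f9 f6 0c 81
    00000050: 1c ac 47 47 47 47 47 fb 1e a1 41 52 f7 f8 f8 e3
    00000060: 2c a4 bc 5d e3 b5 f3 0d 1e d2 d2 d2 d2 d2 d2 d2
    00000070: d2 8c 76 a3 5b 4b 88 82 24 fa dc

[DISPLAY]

                                             
                                             
                                             
                                             
                                             
                                             
                                             
                                             
                                             
                                             
                                             
                                             
                       ┏━━━━━━━━━━━━━━━━━━━┓ 
                       ┃ HexEditor         ┃ 
                       ┠───────────────────┨ 
                       ┃00000000  89 50 4e ┃ 
                       ┃00000010  47 47 47 ┃━
                       ┃00000020  29 f4 aa ┃ 
                       ┃00000030  16 a8 1d ┃─
                       ┃00000040  6c 0f 3c ┃ 
                       ┃00000050  1c ac 47 ┃ 


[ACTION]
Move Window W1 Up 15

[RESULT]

                       ┃ HexEditor         ┃ 
                       ┠───────────────────┨ 
                       ┃00000000  89 50 4e ┃ 
                       ┃00000010  47 47 47 ┃ 
                       ┃00000020  29 f4 aa ┃ 
                       ┃00000030  16 a8 1d ┃ 
                       ┃00000040  6c 0f 3c ┃ 
                       ┃00000050  1c ac 47 ┃ 
                       ┃00000060  2c a4 bc ┃ 
                       ┃00000070  d2 8c 76 ┃ 
                       ┃                   ┃ 
                       ┃                   ┃ 
                       ┃                   ┃ 
                       ┃                   ┃ 
                       ┃                   ┃ 
                       ┃                   ┃ 
                       ┃                   ┃━
                       ┗━━━━━━━━━━━━━━━━━━━┛ 
                        ┠────────────────────
                        ┃                    
                        ┃                    


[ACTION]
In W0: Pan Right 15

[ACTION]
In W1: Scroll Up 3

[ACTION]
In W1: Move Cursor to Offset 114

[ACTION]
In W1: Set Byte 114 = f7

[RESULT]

                       ┃ HexEditor         ┃ 
                       ┠───────────────────┨ 
                       ┃00000000  89 50 4e ┃ 
                       ┃00000010  47 47 47 ┃ 
                       ┃00000020  29 f4 aa ┃ 
                       ┃00000030  16 a8 1d ┃ 
                       ┃00000040  6c 0f 3c ┃ 
                       ┃00000050  1c ac 47 ┃ 
                       ┃00000060  2c a4 bc ┃ 
                       ┃00000070  d2 8c F7 ┃ 
                       ┃                   ┃ 
                       ┃                   ┃ 
                       ┃                   ┃ 
                       ┃                   ┃ 
                       ┃                   ┃ 
                       ┃                   ┃ 
                       ┃                   ┃━
                       ┗━━━━━━━━━━━━━━━━━━━┛ 
                        ┠────────────────────
                        ┃                    
                        ┃                    


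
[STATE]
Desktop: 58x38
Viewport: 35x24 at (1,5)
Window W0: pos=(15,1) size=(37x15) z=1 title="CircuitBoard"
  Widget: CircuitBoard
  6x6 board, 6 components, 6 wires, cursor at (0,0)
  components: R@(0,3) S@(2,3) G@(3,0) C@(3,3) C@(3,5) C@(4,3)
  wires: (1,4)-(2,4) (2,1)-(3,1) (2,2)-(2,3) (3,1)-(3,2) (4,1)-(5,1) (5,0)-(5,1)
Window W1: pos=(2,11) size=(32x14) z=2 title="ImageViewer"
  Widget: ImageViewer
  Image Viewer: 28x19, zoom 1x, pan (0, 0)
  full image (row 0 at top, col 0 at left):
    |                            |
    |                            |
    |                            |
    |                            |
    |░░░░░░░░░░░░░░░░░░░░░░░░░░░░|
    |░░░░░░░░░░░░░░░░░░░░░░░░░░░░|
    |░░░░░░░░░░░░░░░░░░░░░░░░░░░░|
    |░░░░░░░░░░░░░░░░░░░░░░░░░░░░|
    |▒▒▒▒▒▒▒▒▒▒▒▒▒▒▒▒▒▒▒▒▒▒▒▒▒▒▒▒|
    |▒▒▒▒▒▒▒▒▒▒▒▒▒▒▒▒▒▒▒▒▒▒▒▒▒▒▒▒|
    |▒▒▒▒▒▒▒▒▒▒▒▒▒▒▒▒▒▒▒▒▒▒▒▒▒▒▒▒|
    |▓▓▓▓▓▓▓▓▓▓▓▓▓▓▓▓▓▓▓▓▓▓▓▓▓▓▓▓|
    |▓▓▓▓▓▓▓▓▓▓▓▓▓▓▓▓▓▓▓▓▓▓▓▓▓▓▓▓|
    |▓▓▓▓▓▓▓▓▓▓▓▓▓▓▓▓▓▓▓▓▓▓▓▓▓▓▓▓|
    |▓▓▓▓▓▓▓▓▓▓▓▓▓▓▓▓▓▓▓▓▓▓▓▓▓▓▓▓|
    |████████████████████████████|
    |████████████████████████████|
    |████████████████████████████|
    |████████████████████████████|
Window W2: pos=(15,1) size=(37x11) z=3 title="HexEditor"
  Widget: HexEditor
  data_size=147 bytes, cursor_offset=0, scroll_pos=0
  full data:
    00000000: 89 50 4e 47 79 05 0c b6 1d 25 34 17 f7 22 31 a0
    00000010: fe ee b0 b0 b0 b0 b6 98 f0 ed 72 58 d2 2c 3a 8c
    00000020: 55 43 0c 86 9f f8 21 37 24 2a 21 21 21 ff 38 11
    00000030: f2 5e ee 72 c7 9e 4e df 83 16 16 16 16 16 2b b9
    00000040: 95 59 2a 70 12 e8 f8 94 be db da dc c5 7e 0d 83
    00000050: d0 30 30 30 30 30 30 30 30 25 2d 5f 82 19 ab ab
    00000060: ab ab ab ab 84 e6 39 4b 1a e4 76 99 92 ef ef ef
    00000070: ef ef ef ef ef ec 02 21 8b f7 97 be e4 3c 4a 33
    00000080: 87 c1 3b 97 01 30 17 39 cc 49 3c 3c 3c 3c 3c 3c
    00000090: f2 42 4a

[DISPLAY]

              ┃00000010  fe ee b0 b
              ┃00000020  55 43 0c 8
              ┃00000030  f2 5e ee 7
              ┃00000040  95 59 2a 7
              ┃00000050  d0 30 30 3
              ┃00000060  ab ab ab a
 ┏━━━━━━━━━━━━┗━━━━━━━━━━━━━━━━━━━━
 ┃ ImageViewer                  ┃  
 ┠──────────────────────────────┨  
 ┃                              ┃  
 ┃                              ┃━━
 ┃                              ┃  
 ┃                              ┃  
 ┃░░░░░░░░░░░░░░░░░░░░░░░░░░░░  ┃  
 ┃░░░░░░░░░░░░░░░░░░░░░░░░░░░░  ┃  
 ┃░░░░░░░░░░░░░░░░░░░░░░░░░░░░  ┃  
 ┃░░░░░░░░░░░░░░░░░░░░░░░░░░░░  ┃  
 ┃▒▒▒▒▒▒▒▒▒▒▒▒▒▒▒▒▒▒▒▒▒▒▒▒▒▒▒▒  ┃  
 ┃▒▒▒▒▒▒▒▒▒▒▒▒▒▒▒▒▒▒▒▒▒▒▒▒▒▒▒▒  ┃  
 ┗━━━━━━━━━━━━━━━━━━━━━━━━━━━━━━┛  
                                   
                                   
                                   
                                   


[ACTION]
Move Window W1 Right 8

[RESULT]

              ┃00000010  fe ee b0 b
              ┃00000020  55 43 0c 8
              ┃00000030  f2 5e ee 7
              ┃00000040  95 59 2a 7
              ┃00000050  d0 30 30 3
              ┃00000060  ab ab ab a
         ┏━━━━┗━━━━━━━━━━━━━━━━━━━━
         ┃ ImageViewer             
         ┠─────────────────────────
         ┃                         
         ┃                         
         ┃                         
         ┃                         
         ┃░░░░░░░░░░░░░░░░░░░░░░░░░
         ┃░░░░░░░░░░░░░░░░░░░░░░░░░
         ┃░░░░░░░░░░░░░░░░░░░░░░░░░
         ┃░░░░░░░░░░░░░░░░░░░░░░░░░
         ┃▒▒▒▒▒▒▒▒▒▒▒▒▒▒▒▒▒▒▒▒▒▒▒▒▒
         ┃▒▒▒▒▒▒▒▒▒▒▒▒▒▒▒▒▒▒▒▒▒▒▒▒▒
         ┗━━━━━━━━━━━━━━━━━━━━━━━━━
                                   
                                   
                                   
                                   


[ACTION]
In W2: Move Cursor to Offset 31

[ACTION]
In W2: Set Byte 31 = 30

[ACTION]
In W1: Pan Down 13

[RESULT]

              ┃00000010  fe ee b0 b
              ┃00000020  55 43 0c 8
              ┃00000030  f2 5e ee 7
              ┃00000040  95 59 2a 7
              ┃00000050  d0 30 30 3
              ┃00000060  ab ab ab a
         ┏━━━━┗━━━━━━━━━━━━━━━━━━━━
         ┃ ImageViewer             
         ┠─────────────────────────
         ┃▓▓▓▓▓▓▓▓▓▓▓▓▓▓▓▓▓▓▓▓▓▓▓▓▓
         ┃▓▓▓▓▓▓▓▓▓▓▓▓▓▓▓▓▓▓▓▓▓▓▓▓▓
         ┃█████████████████████████
         ┃█████████████████████████
         ┃█████████████████████████
         ┃█████████████████████████
         ┃                         
         ┃                         
         ┃                         
         ┃                         
         ┗━━━━━━━━━━━━━━━━━━━━━━━━━
                                   
                                   
                                   
                                   


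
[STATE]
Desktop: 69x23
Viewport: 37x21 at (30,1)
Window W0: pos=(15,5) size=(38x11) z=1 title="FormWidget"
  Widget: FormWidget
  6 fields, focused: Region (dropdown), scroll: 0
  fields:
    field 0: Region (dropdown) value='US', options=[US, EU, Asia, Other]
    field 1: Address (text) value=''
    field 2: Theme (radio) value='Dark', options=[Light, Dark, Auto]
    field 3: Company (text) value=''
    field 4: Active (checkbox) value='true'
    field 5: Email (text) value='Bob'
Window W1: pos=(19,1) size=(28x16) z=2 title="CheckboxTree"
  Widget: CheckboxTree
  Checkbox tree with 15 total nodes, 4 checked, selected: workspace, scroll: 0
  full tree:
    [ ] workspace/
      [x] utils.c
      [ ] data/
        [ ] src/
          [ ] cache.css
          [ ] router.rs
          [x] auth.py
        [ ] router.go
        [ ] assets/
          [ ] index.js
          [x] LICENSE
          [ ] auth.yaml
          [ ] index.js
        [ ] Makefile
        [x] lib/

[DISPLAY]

━━━━━━━━━━━━━━━━┓                    
ree             ┃                    
────────────────┨                    
pace/           ┃                    
ls.c            ┃━━━━━┓              
a/              ┃     ┃              
rc/             ┃─────┨              
 cache.css      ┃   ▼]┃              
 router.rs      ┃    ]┃              
 auth.py        ┃rk  (┃              
outer.go        ┃    ]┃              
ssets/          ┃     ┃              
 index.js       ┃    ]┃              
 LICENSE        ┃     ┃              
 auth.yaml      ┃━━━━━┛              
━━━━━━━━━━━━━━━━┛                    
                                     
                                     
                                     
                                     
                                     


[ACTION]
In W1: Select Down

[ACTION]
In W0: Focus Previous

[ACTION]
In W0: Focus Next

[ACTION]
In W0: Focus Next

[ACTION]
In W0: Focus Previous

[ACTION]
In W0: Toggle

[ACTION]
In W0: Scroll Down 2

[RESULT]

━━━━━━━━━━━━━━━━┓                    
ree             ┃                    
────────────────┨                    
pace/           ┃                    
ls.c            ┃━━━━━┓              
a/              ┃     ┃              
rc/             ┃─────┨              
 cache.css      ┃rk  (┃              
 router.rs      ┃    ]┃              
 auth.py        ┃     ┃              
outer.go        ┃    ]┃              
ssets/          ┃     ┃              
 index.js       ┃     ┃              
 LICENSE        ┃     ┃              
 auth.yaml      ┃━━━━━┛              
━━━━━━━━━━━━━━━━┛                    
                                     
                                     
                                     
                                     
                                     


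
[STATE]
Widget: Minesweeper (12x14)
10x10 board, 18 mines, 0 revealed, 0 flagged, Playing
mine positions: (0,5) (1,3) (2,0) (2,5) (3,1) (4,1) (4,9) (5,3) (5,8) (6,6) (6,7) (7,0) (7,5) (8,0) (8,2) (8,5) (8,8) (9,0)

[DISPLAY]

■■■■■■■■■■  
■■■■■■■■■■  
■■■■■■■■■■  
■■■■■■■■■■  
■■■■■■■■■■  
■■■■■■■■■■  
■■■■■■■■■■  
■■■■■■■■■■  
■■■■■■■■■■  
■■■■■■■■■■  
            
            
            
            


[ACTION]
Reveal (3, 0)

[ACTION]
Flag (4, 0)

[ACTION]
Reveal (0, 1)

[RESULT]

  1■■■■■■■  
111■■■■■■■  
■■■■■■■■■■  
3■■■■■■■■■  
⚑■■■■■■■■■  
■■■■■■■■■■  
■■■■■■■■■■  
■■■■■■■■■■  
■■■■■■■■■■  
■■■■■■■■■■  
            
            
            
            


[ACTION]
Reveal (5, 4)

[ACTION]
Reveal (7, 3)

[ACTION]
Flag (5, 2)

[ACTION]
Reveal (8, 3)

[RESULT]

  1■■■■■■■  
111■■■■■■■  
■■■■■■■■■■  
3■■■■■■■■■  
⚑■■■■■■■■■  
■■⚑■1■■■■■  
■■■■■■■■■■  
■■■1■■■■■■  
■■■1■■■■■■  
■■■■■■■■■■  
            
            
            
            


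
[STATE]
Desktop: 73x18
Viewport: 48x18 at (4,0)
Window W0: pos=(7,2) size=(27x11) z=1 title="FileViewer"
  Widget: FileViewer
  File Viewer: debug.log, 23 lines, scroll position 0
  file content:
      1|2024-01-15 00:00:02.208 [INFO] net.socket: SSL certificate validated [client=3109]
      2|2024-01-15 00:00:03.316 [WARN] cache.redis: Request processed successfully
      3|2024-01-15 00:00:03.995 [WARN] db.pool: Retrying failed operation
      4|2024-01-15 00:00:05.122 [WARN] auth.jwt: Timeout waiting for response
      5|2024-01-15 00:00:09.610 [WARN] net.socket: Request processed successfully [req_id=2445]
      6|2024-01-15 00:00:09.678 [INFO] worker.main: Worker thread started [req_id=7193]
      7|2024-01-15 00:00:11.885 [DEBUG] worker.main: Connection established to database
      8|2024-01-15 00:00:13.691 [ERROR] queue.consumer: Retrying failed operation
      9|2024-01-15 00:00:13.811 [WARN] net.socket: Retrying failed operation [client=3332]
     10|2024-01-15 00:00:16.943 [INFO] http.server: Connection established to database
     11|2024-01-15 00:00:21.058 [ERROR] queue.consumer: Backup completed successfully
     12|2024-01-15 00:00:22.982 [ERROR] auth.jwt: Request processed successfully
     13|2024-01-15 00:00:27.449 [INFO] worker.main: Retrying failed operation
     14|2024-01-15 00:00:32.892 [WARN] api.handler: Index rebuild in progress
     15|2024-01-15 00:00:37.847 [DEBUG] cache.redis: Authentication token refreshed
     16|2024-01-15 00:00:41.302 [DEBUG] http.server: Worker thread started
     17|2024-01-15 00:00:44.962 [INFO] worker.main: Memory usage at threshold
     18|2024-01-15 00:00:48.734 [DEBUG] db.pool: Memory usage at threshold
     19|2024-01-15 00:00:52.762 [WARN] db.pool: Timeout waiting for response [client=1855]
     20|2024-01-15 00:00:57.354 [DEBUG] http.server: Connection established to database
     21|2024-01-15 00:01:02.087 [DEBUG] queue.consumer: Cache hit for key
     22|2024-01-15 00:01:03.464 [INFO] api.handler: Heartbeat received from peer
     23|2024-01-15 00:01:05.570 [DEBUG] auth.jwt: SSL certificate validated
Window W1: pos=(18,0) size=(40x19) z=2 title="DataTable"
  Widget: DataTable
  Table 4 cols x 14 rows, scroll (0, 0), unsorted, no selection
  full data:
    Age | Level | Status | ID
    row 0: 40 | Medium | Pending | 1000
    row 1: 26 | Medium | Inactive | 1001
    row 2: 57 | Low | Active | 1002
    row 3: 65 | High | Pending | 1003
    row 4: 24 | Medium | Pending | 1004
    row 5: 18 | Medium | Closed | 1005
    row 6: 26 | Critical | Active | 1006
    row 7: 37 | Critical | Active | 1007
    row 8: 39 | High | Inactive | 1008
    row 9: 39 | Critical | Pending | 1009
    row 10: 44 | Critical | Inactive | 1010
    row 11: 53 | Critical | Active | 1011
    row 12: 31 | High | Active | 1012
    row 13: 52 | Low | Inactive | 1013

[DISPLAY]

              ┏━━━━━━━━━━━━━━━━━━━━━━━━━━━━━━━━━
              ┃ DataTable                       
   ┏━━━━━━━━━━┠─────────────────────────────────
   ┃ FileViewe┃Age│Level   │Status  │ID         
   ┠──────────┃───┼────────┼────────┼────       
   ┃2024-01-15┃40 │Medium  │Pending │1000       
   ┃2024-01-15┃26 │Medium  │Inactive│1001       
   ┃2024-01-15┃57 │Low     │Active  │1002       
   ┃2024-01-15┃65 │High    │Pending │1003       
   ┃2024-01-15┃24 │Medium  │Pending │1004       
   ┃2024-01-15┃18 │Medium  │Closed  │1005       
   ┃2024-01-15┃26 │Critical│Active  │1006       
   ┗━━━━━━━━━━┃37 │Critical│Active  │1007       
              ┃39 │High    │Inactive│1008       
              ┃39 │Critical│Pending │1009       
              ┃44 │Critical│Inactive│1010       
              ┃53 │Critical│Active  │1011       
              ┃31 │High    │Active  │1012       


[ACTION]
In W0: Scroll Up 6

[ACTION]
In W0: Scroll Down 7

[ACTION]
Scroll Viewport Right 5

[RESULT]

         ┏━━━━━━━━━━━━━━━━━━━━━━━━━━━━━━━━━━━━━━
         ┃ DataTable                            
━━━━━━━━━┠──────────────────────────────────────
FileViewe┃Age│Level   │Status  │ID              
─────────┃───┼────────┼────────┼────            
024-01-15┃40 │Medium  │Pending │1000            
024-01-15┃26 │Medium  │Inactive│1001            
024-01-15┃57 │Low     │Active  │1002            
024-01-15┃65 │High    │Pending │1003            
024-01-15┃24 │Medium  │Pending │1004            
024-01-15┃18 │Medium  │Closed  │1005            
024-01-15┃26 │Critical│Active  │1006            
━━━━━━━━━┃37 │Critical│Active  │1007            
         ┃39 │High    │Inactive│1008            
         ┃39 │Critical│Pending │1009            
         ┃44 │Critical│Inactive│1010            
         ┃53 │Critical│Active  │1011            
         ┃31 │High    │Active  │1012            


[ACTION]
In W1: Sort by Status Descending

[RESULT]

         ┏━━━━━━━━━━━━━━━━━━━━━━━━━━━━━━━━━━━━━━
         ┃ DataTable                            
━━━━━━━━━┠──────────────────────────────────────
FileViewe┃Age│Level   │Status ▼│ID              
─────────┃───┼────────┼────────┼────            
024-01-15┃40 │Medium  │Pending │1000            
024-01-15┃65 │High    │Pending │1003            
024-01-15┃24 │Medium  │Pending │1004            
024-01-15┃39 │Critical│Pending │1009            
024-01-15┃26 │Medium  │Inactive│1001            
024-01-15┃39 │High    │Inactive│1008            
024-01-15┃44 │Critical│Inactive│1010            
━━━━━━━━━┃52 │Low     │Inactive│1013            
         ┃18 │Medium  │Closed  │1005            
         ┃57 │Low     │Active  │1002            
         ┃26 │Critical│Active  │1006            
         ┃37 │Critical│Active  │1007            
         ┃53 │Critical│Active  │1011            


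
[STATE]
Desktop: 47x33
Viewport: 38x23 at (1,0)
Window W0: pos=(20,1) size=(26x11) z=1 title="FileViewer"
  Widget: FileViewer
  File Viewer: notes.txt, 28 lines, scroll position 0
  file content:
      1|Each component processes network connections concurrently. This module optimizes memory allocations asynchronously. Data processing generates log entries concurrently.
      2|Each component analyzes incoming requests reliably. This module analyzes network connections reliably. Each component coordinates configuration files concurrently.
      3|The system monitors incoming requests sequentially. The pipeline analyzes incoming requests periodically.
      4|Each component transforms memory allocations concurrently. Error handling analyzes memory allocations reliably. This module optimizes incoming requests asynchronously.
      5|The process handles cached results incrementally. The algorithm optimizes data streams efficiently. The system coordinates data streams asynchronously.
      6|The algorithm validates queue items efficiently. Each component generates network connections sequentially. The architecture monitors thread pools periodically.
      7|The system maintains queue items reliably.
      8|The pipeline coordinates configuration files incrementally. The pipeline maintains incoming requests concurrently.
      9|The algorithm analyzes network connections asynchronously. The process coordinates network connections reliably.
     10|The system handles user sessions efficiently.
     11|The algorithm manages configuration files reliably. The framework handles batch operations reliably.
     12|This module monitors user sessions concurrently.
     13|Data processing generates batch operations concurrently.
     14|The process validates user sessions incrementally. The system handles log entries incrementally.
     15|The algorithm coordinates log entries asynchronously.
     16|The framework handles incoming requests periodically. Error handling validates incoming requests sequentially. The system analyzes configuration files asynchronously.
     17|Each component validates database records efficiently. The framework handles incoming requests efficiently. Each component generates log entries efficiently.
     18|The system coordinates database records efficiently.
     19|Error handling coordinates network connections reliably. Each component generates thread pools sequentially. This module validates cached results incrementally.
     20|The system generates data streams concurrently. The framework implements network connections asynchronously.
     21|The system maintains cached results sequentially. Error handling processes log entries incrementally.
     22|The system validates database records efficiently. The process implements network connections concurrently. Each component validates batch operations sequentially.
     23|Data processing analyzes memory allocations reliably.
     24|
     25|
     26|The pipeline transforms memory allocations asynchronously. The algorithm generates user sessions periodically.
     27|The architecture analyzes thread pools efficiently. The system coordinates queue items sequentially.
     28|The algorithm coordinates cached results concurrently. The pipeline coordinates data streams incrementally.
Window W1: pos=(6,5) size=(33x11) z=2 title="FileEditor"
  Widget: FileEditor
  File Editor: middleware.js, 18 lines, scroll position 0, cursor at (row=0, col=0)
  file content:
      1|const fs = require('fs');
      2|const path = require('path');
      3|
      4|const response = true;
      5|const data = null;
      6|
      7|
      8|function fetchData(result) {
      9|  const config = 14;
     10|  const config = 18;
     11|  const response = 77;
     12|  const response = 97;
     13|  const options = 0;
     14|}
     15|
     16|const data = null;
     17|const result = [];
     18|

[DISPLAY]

                                      
                   ┏━━━━━━━━━━━━━━━━━━
                   ┃ FileViewer       
                   ┠──────────────────
                   ┃Each component pro
     ┏━━━━━━━━━━━━━━━━━━━━━━━━━━━━━━━┓
     ┃ FileEditor                    ┃
     ┠───────────────────────────────┨
     ┃█onst fs = require('fs');     ▲┃
     ┃const path = require('path'); █┃
     ┃                              ░┃
     ┃const response = true;        ░┃
     ┃const data = null;            ░┃
     ┃                              ░┃
     ┃                              ▼┃
     ┗━━━━━━━━━━━━━━━━━━━━━━━━━━━━━━━┛
                                      
                                      
                                      
                                      
                                      
                                      
                                      


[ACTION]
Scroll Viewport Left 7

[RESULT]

                                      
                    ┏━━━━━━━━━━━━━━━━━
                    ┃ FileViewer      
                    ┠─────────────────
                    ┃Each component pr
      ┏━━━━━━━━━━━━━━━━━━━━━━━━━━━━━━━
      ┃ FileEditor                    
      ┠───────────────────────────────
      ┃█onst fs = require('fs');     ▲
      ┃const path = require('path'); █
      ┃                              ░
      ┃const response = true;        ░
      ┃const data = null;            ░
      ┃                              ░
      ┃                              ▼
      ┗━━━━━━━━━━━━━━━━━━━━━━━━━━━━━━━
                                      
                                      
                                      
                                      
                                      
                                      
                                      


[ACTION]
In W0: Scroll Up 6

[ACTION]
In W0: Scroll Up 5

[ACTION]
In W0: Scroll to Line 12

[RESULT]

                                      
                    ┏━━━━━━━━━━━━━━━━━
                    ┃ FileViewer      
                    ┠─────────────────
                    ┃This module monit
      ┏━━━━━━━━━━━━━━━━━━━━━━━━━━━━━━━
      ┃ FileEditor                    
      ┠───────────────────────────────
      ┃█onst fs = require('fs');     ▲
      ┃const path = require('path'); █
      ┃                              ░
      ┃const response = true;        ░
      ┃const data = null;            ░
      ┃                              ░
      ┃                              ▼
      ┗━━━━━━━━━━━━━━━━━━━━━━━━━━━━━━━
                                      
                                      
                                      
                                      
                                      
                                      
                                      


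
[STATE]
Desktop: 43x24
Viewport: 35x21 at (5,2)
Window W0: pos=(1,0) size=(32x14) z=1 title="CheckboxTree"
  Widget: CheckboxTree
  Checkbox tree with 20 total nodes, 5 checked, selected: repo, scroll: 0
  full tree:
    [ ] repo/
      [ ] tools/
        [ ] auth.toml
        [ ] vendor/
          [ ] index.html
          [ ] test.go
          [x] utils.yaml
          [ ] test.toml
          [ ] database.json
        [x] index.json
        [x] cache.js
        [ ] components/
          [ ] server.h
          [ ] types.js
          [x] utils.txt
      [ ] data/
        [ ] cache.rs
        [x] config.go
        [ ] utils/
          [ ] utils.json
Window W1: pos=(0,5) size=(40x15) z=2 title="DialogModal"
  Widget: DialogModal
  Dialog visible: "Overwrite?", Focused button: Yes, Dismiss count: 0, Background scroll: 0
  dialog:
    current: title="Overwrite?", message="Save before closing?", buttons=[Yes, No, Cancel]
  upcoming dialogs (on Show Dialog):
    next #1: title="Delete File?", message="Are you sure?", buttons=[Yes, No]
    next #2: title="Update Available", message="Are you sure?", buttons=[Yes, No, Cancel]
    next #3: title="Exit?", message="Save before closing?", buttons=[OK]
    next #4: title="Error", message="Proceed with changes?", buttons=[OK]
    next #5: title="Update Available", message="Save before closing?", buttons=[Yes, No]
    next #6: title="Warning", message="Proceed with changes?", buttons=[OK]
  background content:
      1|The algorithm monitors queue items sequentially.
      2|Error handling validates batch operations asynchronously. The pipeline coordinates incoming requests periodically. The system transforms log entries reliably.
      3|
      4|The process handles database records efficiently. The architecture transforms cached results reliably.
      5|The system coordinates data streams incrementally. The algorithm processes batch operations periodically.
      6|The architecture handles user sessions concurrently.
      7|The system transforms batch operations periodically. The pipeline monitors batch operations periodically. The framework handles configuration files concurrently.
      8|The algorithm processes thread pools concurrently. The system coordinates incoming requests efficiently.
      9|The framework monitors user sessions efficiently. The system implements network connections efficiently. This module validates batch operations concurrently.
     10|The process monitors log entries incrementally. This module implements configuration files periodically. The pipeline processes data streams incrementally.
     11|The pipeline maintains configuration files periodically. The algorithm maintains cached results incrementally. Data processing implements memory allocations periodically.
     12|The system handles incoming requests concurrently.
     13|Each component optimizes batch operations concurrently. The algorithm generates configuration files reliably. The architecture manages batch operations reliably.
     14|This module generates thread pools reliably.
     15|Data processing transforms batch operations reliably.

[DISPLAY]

───────────────────────────┨       
] repo/                    ┃       
[-] tools/                 ┃       
━━━━━━━━━━━━━━━━━━━━━━━━━━━━━━━━━━┓
logModal                          ┃
──────────────────────────────────┨
algorithm monitors queue items seq┃
r handling validates batch operati┃
                                  ┃
pro┌──────────────────────┐cords e┃
sys│      Overwrite?      │eams in┃
arc│ Save before closing? │essions┃
sys│ [Yes]  No   Cancel   │rations┃
alg└──────────────────────┘pools c┃
framework monitors user sessions e┃
process monitors log entries incre┃
pipeline maintains configuration f┃
━━━━━━━━━━━━━━━━━━━━━━━━━━━━━━━━━━┛
                                   
                                   
                                   


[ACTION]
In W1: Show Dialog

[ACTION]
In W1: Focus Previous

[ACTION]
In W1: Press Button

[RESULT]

───────────────────────────┨       
] repo/                    ┃       
[-] tools/                 ┃       
━━━━━━━━━━━━━━━━━━━━━━━━━━━━━━━━━━┓
logModal                          ┃
──────────────────────────────────┨
algorithm monitors queue items seq┃
r handling validates batch operati┃
                                  ┃
process handles database records e┃
system coordinates data streams in┃
architecture handles user sessions┃
system transforms batch operations┃
algorithm processes thread pools c┃
framework monitors user sessions e┃
process monitors log entries incre┃
pipeline maintains configuration f┃
━━━━━━━━━━━━━━━━━━━━━━━━━━━━━━━━━━┛
                                   
                                   
                                   


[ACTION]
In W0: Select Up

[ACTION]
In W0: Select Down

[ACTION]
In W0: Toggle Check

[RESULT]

───────────────────────────┨       
] repo/                    ┃       
[x] tools/                 ┃       
━━━━━━━━━━━━━━━━━━━━━━━━━━━━━━━━━━┓
logModal                          ┃
──────────────────────────────────┨
algorithm monitors queue items seq┃
r handling validates batch operati┃
                                  ┃
process handles database records e┃
system coordinates data streams in┃
architecture handles user sessions┃
system transforms batch operations┃
algorithm processes thread pools c┃
framework monitors user sessions e┃
process monitors log entries incre┃
pipeline maintains configuration f┃
━━━━━━━━━━━━━━━━━━━━━━━━━━━━━━━━━━┛
                                   
                                   
                                   
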